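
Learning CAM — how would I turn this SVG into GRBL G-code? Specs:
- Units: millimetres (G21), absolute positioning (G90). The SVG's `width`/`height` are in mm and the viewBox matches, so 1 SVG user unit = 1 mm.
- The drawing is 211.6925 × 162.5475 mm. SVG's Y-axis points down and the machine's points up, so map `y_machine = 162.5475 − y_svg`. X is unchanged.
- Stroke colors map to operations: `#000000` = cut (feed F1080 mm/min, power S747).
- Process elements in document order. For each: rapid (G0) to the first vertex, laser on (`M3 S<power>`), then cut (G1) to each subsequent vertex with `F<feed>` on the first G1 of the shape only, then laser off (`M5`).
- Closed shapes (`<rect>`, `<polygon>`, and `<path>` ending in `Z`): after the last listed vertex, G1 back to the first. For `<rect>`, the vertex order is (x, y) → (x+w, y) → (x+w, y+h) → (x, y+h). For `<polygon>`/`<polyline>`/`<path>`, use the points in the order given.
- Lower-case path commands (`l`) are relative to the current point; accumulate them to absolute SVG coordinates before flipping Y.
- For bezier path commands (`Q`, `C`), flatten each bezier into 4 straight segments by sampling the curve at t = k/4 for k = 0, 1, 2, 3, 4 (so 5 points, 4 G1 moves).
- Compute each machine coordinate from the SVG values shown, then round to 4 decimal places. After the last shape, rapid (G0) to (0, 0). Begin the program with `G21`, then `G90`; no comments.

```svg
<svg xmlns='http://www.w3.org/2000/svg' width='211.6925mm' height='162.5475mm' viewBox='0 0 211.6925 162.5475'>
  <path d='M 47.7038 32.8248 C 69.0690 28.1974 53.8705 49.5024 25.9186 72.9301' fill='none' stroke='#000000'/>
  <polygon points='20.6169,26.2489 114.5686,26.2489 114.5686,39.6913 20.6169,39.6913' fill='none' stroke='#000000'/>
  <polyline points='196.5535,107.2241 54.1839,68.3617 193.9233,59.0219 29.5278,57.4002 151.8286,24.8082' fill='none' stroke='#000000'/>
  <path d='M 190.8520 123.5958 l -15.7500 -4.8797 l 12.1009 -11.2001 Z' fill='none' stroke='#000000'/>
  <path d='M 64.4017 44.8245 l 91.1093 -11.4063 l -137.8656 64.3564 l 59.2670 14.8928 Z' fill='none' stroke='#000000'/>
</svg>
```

1 u = 1 mm; y_m = 162.5475 − y.

[1] `<path>` cubic bezier, #000000→cut S747 F1080: (47.7038,129.7227) → (57.2440,128.7030) → (55.3051,120.1907) → (44.1192,106.4181) → (25.9186,89.6174)

[2] `<polygon>` rectangle, #000000→cut S747 F1080: (20.6169,136.2986) → (114.5686,136.2986) → (114.5686,122.8562) → (20.6169,122.8562) → (20.6169,136.2986) (closed)

[3] `<polyline>` open polyline, #000000→cut S747 F1080: (196.5535,55.3234) → (54.1839,94.1858) → (193.9233,103.5256) → (29.5278,105.1473) → (151.8286,137.7393)

[4] `<path>` regular polygon, #000000→cut S747 F1080: (190.8520,38.9517) → (175.1020,43.8314) → (187.2029,55.0315) → (190.8520,38.9517) (closed)

[5] `<path>` closed polygon, #000000→cut S747 F1080: (64.4017,117.7230) → (155.5110,129.1293) → (17.6454,64.7729) → (76.9124,49.8801) → (64.4017,117.7230) (closed)

G21
G90
G0 X47.7038 Y129.7227
M3 S747
G1 X57.2440 Y128.7030 F1080
G1 X55.3051 Y120.1907
G1 X44.1192 Y106.4181
G1 X25.9186 Y89.6174
M5
G0 X20.6169 Y136.2986
M3 S747
G1 X114.5686 Y136.2986 F1080
G1 X114.5686 Y122.8562
G1 X20.6169 Y122.8562
G1 X20.6169 Y136.2986
M5
G0 X196.5535 Y55.3234
M3 S747
G1 X54.1839 Y94.1858 F1080
G1 X193.9233 Y103.5256
G1 X29.5278 Y105.1473
G1 X151.8286 Y137.7393
M5
G0 X190.8520 Y38.9517
M3 S747
G1 X175.1020 Y43.8314 F1080
G1 X187.2029 Y55.0315
G1 X190.8520 Y38.9517
M5
G0 X64.4017 Y117.7230
M3 S747
G1 X155.5110 Y129.1293 F1080
G1 X17.6454 Y64.7729
G1 X76.9124 Y49.8801
G1 X64.4017 Y117.7230
M5
G0 X0.0000 Y0.0000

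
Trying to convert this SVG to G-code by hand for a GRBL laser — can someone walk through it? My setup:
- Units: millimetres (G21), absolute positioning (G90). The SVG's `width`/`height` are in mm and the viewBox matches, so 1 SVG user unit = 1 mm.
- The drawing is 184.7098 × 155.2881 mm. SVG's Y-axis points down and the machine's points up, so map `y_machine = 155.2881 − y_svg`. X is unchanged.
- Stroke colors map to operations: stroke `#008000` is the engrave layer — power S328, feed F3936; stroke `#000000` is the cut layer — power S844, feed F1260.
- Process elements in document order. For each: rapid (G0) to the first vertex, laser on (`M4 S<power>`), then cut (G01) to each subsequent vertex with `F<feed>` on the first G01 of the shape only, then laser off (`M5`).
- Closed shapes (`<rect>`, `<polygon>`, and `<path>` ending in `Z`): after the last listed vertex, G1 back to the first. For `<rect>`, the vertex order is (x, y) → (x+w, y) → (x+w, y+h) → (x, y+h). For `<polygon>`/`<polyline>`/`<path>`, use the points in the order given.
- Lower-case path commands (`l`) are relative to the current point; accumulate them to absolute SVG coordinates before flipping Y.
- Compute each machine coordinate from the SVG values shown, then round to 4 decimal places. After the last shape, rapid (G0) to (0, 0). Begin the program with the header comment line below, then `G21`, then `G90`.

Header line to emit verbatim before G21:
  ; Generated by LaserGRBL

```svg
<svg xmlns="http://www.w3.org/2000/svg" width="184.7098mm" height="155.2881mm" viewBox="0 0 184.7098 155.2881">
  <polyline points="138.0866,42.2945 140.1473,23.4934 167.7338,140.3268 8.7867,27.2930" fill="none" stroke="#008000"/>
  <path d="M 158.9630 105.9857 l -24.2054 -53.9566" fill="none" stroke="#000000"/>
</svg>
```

; Generated by LaserGRBL
G21
G90
G0 X138.0866 Y112.9936
M4 S328
G01 X140.1473 Y131.7947 F3936
G01 X167.7338 Y14.9613
G01 X8.7867 Y127.9951
M5
G0 X158.9630 Y49.3024
M4 S844
G01 X134.7576 Y103.2590 F1260
M5
G0 X0.0000 Y0.0000

1 u = 1 mm; y_m = 155.2881 − y.

[1] `<polyline>` open polyline, #008000→engrave S328 F3936: (138.0866,112.9936) → (140.1473,131.7947) → (167.7338,14.9613) → (8.7867,127.9951)

[2] `<path>` line segment, #000000→cut S844 F1260: (158.9630,49.3024) → (134.7576,103.2590)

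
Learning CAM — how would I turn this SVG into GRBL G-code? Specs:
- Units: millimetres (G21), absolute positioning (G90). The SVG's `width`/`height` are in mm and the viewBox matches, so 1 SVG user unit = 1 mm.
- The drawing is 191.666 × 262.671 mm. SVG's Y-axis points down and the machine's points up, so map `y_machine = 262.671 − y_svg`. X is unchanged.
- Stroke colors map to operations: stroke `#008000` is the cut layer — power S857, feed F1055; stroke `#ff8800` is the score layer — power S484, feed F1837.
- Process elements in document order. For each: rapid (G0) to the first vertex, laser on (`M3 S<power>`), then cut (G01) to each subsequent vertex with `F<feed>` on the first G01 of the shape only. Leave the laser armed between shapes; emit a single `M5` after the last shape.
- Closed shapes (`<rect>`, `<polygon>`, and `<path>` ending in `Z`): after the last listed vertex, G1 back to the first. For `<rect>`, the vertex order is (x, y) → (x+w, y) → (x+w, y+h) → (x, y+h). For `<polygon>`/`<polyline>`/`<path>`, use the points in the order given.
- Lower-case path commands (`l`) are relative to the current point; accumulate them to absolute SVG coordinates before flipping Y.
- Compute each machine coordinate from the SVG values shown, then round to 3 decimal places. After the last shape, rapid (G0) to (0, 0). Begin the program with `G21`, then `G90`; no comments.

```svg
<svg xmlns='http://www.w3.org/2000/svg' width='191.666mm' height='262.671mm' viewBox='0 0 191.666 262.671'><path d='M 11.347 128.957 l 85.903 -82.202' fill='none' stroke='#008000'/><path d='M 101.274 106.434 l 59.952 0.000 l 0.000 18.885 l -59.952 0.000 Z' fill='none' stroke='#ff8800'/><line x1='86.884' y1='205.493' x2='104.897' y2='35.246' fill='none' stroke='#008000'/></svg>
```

1 u = 1 mm; y_m = 262.671 − y.

[1] `<path>` line segment, #008000→cut S857 F1055: (11.347,133.714) → (97.250,215.916)

[2] `<path>` rectangle, #ff8800→score S484 F1837: (101.274,156.237) → (161.226,156.237) → (161.226,137.352) → (101.274,137.352) → (101.274,156.237) (closed)

[3] `<line>` line segment, #008000→cut S857 F1055: (86.884,57.178) → (104.897,227.425)

G21
G90
G0 X11.347 Y133.714
M3 S857
G01 X97.250 Y215.916 F1055
G0 X101.274 Y156.237
M3 S484
G01 X161.226 Y156.237 F1837
G01 X161.226 Y137.352
G01 X101.274 Y137.352
G01 X101.274 Y156.237
G0 X86.884 Y57.178
M3 S857
G01 X104.897 Y227.425 F1055
M5
G0 X0.000 Y0.000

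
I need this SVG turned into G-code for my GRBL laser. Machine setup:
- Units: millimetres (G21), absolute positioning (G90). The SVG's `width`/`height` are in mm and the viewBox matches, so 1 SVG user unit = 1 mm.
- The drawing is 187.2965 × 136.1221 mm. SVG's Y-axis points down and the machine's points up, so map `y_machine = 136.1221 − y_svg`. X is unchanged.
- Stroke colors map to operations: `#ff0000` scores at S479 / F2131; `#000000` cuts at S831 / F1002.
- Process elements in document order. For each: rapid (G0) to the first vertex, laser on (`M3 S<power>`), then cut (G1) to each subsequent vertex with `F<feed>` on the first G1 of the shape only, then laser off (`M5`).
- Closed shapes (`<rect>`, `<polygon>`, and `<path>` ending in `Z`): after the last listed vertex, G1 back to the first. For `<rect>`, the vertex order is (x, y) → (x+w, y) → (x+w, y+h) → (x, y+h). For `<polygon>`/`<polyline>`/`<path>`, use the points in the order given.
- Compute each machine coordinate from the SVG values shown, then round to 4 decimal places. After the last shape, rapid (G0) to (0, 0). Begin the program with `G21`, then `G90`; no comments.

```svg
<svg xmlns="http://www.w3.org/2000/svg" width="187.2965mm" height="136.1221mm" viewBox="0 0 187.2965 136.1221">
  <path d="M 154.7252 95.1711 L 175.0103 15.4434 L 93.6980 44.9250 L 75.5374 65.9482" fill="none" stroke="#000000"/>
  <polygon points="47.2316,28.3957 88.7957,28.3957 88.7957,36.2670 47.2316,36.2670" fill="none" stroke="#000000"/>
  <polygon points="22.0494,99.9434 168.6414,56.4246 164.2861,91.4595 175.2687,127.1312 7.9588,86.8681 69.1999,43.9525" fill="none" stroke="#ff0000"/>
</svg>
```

G21
G90
G0 X154.7252 Y40.9510
M3 S831
G1 X175.0103 Y120.6787 F1002
G1 X93.6980 Y91.1971
G1 X75.5374 Y70.1739
M5
G0 X47.2316 Y107.7264
M3 S831
G1 X88.7957 Y107.7264 F1002
G1 X88.7957 Y99.8551
G1 X47.2316 Y99.8551
G1 X47.2316 Y107.7264
M5
G0 X22.0494 Y36.1787
M3 S479
G1 X168.6414 Y79.6975 F2131
G1 X164.2861 Y44.6626
G1 X175.2687 Y8.9909
G1 X7.9588 Y49.2540
G1 X69.1999 Y92.1696
G1 X22.0494 Y36.1787
M5
G0 X0.0000 Y0.0000

1 u = 1 mm; y_m = 136.1221 − y.

[1] `<path>` open polyline, #000000→cut S831 F1002: (154.7252,40.9510) → (175.0103,120.6787) → (93.6980,91.1971) → (75.5374,70.1739)

[2] `<polygon>` rectangle, #000000→cut S831 F1002: (47.2316,107.7264) → (88.7957,107.7264) → (88.7957,99.8551) → (47.2316,99.8551) → (47.2316,107.7264) (closed)

[3] `<polygon>` closed polygon, #ff0000→score S479 F2131: (22.0494,36.1787) → (168.6414,79.6975) → (164.2861,44.6626) → (175.2687,8.9909) → (7.9588,49.2540) → (69.1999,92.1696) → (22.0494,36.1787) (closed)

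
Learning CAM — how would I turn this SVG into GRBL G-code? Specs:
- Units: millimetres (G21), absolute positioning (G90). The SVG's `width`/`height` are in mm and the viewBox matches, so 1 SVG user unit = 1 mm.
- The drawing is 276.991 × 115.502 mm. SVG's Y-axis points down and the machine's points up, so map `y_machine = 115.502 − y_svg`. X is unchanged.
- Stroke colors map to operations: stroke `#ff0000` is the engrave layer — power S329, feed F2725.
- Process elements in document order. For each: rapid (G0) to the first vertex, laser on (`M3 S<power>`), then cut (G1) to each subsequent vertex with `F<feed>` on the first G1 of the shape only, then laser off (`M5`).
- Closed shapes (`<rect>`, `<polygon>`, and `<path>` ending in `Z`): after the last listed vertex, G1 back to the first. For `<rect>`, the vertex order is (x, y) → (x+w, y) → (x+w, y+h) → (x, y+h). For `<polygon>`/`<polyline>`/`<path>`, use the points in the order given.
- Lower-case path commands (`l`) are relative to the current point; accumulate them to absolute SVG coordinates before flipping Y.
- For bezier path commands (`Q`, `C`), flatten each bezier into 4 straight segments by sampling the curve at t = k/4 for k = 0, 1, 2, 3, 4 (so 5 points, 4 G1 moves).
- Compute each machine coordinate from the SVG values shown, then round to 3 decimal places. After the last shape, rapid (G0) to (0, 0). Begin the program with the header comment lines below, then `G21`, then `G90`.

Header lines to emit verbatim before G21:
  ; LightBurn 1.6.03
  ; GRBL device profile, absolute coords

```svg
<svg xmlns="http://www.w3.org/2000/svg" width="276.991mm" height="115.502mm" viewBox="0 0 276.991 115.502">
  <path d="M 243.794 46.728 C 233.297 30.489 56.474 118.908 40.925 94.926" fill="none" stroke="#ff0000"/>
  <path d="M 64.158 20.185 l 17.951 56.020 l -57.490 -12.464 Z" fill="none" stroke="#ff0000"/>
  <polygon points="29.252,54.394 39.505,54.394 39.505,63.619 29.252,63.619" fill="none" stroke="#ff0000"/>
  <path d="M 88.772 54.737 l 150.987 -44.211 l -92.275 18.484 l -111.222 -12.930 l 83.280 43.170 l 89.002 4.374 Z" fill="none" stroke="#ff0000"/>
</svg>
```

; LightBurn 1.6.03
; GRBL device profile, absolute coords
G21
G90
G0 X243.794 Y68.774
M3 S329
G1 X209.854 Y64.721 F2725
G1 X144.254 Y41.771
G1 X77.707 Y20.273
G1 X40.925 Y20.576
M5
G0 X64.158 Y95.317
M3 S329
G1 X82.109 Y39.297 F2725
G1 X24.619 Y51.761
G1 X64.158 Y95.317
M5
G0 X29.252 Y61.108
M3 S329
G1 X39.505 Y61.108 F2725
G1 X39.505 Y51.883
G1 X29.252 Y51.883
G1 X29.252 Y61.108
M5
G0 X88.772 Y60.765
M3 S329
G1 X239.759 Y104.976 F2725
G1 X147.484 Y86.492
G1 X36.262 Y99.422
G1 X119.542 Y56.252
G1 X208.544 Y51.878
G1 X88.772 Y60.765
M5
G0 X0.000 Y0.000

Since the viewBox matches the mm dimensions, user units are millimetres directly. The only transform is the Y-flip y_m = 115.502 − y_svg.

Shape 1 is a cubic bezier drawn with `<path>`. Its stroke #ff0000 means engrave at S329, F2725. After flipping Y the toolpath is (243.794,68.774) → (209.854,64.721) → (144.254,41.771) → (77.707,20.273) → (40.925,20.576).

Shape 2 is a regular polygon drawn with `<path>`. Its stroke #ff0000 means engrave at S329, F2725. After flipping Y the toolpath is (64.158,95.317) → (82.109,39.297) → (24.619,51.761) → (64.158,95.317), returning to the start.

Shape 3 is a rectangle drawn with `<polygon>`. Its stroke #ff0000 means engrave at S329, F2725. After flipping Y the toolpath is (29.252,61.108) → (39.505,61.108) → (39.505,51.883) → (29.252,51.883) → (29.252,61.108), returning to the start.

Shape 4 is a closed polygon drawn with `<path>`. Its stroke #ff0000 means engrave at S329, F2725. After flipping Y the toolpath is (88.772,60.765) → (239.759,104.976) → (147.484,86.492) → (36.262,99.422) → (119.542,56.252) → (208.544,51.878) → (88.772,60.765), returning to the start.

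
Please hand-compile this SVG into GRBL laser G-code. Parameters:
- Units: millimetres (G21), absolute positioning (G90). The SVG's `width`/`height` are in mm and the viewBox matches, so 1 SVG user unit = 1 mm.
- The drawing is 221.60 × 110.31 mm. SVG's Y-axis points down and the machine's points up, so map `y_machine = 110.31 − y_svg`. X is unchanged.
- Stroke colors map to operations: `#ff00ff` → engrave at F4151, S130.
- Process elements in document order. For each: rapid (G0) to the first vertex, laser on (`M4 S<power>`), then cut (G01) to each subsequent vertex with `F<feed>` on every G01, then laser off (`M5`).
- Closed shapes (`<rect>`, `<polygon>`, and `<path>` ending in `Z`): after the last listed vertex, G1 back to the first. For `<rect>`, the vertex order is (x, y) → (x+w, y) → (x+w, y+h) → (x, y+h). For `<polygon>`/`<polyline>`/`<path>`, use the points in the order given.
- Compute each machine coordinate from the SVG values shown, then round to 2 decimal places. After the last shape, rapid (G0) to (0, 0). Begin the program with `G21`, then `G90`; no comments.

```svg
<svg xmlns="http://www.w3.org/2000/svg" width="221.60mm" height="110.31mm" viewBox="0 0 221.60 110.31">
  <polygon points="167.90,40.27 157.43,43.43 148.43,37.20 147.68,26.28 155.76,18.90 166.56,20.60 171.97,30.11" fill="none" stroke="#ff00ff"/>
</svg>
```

G21
G90
G0 X167.90 Y70.04
M4 S130
G01 X157.43 Y66.88 F4151
G01 X148.43 Y73.11 F4151
G01 X147.68 Y84.03 F4151
G01 X155.76 Y91.41 F4151
G01 X166.56 Y89.71 F4151
G01 X171.97 Y80.20 F4151
G01 X167.90 Y70.04 F4151
M5
G0 X0.00 Y0.00

viewBox `0 0 221.60 110.31` with mm width/height → 1 unit = 1 mm. Flip: y_m = 110.31 − y_svg.

**Shape 1** — `<polygon>` regular polygon, stroke `#ff00ff` → engrave (S130, F4151). Machine vertices: (167.90,70.04) → (157.43,66.88) → (148.43,73.11) → (147.68,84.03) → (155.76,91.41) → (166.56,89.71) → (171.97,80.20) → (167.90,70.04). Closed: final G1 returns to the first vertex.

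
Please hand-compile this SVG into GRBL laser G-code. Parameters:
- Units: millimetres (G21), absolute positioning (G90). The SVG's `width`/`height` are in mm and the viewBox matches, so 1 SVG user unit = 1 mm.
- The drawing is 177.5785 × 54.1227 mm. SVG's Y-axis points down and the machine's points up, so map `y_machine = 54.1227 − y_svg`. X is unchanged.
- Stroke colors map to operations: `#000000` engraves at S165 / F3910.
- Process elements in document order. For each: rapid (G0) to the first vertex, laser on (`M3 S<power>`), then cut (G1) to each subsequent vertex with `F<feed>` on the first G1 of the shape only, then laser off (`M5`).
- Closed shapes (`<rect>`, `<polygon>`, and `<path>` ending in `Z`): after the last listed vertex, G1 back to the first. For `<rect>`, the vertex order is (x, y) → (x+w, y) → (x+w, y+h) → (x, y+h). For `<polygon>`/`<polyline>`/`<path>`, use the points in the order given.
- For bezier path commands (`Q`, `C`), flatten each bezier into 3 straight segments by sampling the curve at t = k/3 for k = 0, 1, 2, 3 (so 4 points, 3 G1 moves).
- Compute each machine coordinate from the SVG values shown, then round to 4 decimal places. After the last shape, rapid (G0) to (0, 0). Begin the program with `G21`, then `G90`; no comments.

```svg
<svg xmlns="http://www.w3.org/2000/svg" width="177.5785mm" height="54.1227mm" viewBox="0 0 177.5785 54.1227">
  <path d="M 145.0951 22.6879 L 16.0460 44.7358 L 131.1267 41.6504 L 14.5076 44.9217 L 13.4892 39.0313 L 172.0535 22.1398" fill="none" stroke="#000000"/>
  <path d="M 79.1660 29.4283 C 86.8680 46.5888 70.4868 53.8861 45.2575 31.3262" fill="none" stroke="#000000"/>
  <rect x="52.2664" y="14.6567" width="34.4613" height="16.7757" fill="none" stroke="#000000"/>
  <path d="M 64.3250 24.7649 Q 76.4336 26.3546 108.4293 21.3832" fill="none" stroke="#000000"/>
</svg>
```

viewBox `0 0 177.5785 54.1227` with mm width/height → 1 unit = 1 mm. Flip: y_m = 54.1227 − y_svg.

**Shape 1** — `<path>` open polyline, stroke `#000000` → engrave (S165, F3910). Machine vertices: (145.0951,31.4348) → (16.0460,9.3869) → (131.1267,12.4723) → (14.5076,9.2010) → (13.4892,15.0914) → (172.0535,31.9829). Open path.

**Shape 2** — `<path>` cubic bezier, stroke `#000000` → engrave (S165, F3910). Control points (SVG): P0=(79.1660,29.4283), P1=(86.8680,46.5888), P2=(70.4868,53.8861), P3=(45.2575,31.3262); sampled at t=k/3. Machine vertices: (79.1660,24.6944) → (79.4045,11.5622) → (66.9732,9.4485) → (45.2575,22.7965). Open path.

**Shape 3** — `<rect>` rectangle, stroke `#000000` → engrave (S165, F3910). Machine vertices: (52.2664,39.4660) → (86.7277,39.4660) → (86.7277,22.6903) → (52.2664,22.6903) → (52.2664,39.4660). Closed: final G1 returns to the first vertex.

**Shape 4** — `<path>` quadratic bezier, stroke `#000000` → engrave (S165, F3910). Control points (SVG): P0=(64.3250,24.7649), P1=(76.4336,26.3546), P2=(108.4293,21.3832); sampled at t=k/3. Machine vertices: (64.3250,29.3578) → (74.6071,29.0270) → (89.3085,30.1542) → (108.4293,32.7395). Open path.

G21
G90
G0 X145.0951 Y31.4348
M3 S165
G1 X16.0460 Y9.3869 F3910
G1 X131.1267 Y12.4723
G1 X14.5076 Y9.2010
G1 X13.4892 Y15.0914
G1 X172.0535 Y31.9829
M5
G0 X79.1660 Y24.6944
M3 S165
G1 X79.4045 Y11.5622 F3910
G1 X66.9732 Y9.4485
G1 X45.2575 Y22.7965
M5
G0 X52.2664 Y39.4660
M3 S165
G1 X86.7277 Y39.4660 F3910
G1 X86.7277 Y22.6903
G1 X52.2664 Y22.6903
G1 X52.2664 Y39.4660
M5
G0 X64.3250 Y29.3578
M3 S165
G1 X74.6071 Y29.0270 F3910
G1 X89.3085 Y30.1542
G1 X108.4293 Y32.7395
M5
G0 X0.0000 Y0.0000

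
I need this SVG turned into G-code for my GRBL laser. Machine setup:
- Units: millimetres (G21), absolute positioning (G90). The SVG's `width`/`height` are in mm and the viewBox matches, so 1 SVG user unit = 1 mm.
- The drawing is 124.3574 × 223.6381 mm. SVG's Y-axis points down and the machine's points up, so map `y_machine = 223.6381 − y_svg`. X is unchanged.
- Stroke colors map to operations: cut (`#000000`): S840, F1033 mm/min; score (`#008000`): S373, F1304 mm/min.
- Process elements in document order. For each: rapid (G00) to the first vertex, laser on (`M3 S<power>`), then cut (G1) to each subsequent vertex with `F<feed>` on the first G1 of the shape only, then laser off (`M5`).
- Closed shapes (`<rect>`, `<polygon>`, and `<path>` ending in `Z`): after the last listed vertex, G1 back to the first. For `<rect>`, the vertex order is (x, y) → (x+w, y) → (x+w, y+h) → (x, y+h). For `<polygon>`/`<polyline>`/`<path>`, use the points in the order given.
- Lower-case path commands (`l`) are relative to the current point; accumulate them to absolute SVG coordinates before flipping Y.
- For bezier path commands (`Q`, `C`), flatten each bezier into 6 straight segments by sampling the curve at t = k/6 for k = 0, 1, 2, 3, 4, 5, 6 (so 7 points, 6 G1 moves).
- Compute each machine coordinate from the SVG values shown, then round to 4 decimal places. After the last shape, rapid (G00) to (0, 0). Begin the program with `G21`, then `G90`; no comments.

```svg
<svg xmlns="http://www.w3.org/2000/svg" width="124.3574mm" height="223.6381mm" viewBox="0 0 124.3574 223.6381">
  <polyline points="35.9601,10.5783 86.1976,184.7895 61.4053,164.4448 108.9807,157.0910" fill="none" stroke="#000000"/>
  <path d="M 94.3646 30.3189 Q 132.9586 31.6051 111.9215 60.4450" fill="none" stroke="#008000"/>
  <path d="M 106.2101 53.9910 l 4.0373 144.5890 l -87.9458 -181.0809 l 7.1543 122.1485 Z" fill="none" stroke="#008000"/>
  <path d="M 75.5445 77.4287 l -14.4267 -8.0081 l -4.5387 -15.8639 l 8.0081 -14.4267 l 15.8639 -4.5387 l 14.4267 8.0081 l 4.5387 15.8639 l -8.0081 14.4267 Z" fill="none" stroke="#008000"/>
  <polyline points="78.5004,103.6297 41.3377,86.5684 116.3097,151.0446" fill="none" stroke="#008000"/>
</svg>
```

G21
G90
G00 X35.9601 Y213.0598
M3 S840
G1 X86.1976 Y38.8486 F1033
G1 X61.4053 Y59.1933
G1 X108.9807 Y66.5471
M5
G00 X94.3646 Y193.3192
M3 S373
G1 X105.5728 Y192.1251 F1304
G1 X113.4683 Y189.4002
G1 X118.0508 Y185.1446
G1 X119.3206 Y179.3582
G1 X117.2774 Y172.0410
G1 X111.9215 Y163.1931
M5
G00 X106.2101 Y169.6471
M3 S373
G1 X110.2474 Y25.0581 F1304
G1 X22.3016 Y206.1390
G1 X29.4559 Y83.9905
G1 X106.2101 Y169.6471
M5
G00 X75.5445 Y146.2094
M3 S373
G1 X61.1178 Y154.2175 F1304
G1 X56.5791 Y170.0814
G1 X64.5872 Y184.5081
G1 X80.4511 Y189.0468
G1 X94.8778 Y181.0387
G1 X99.4165 Y165.1748
G1 X91.4084 Y150.7481
G1 X75.5445 Y146.2094
M5
G00 X78.5004 Y120.0084
M3 S373
G1 X41.3377 Y137.0697 F1304
G1 X116.3097 Y72.5935
M5
G00 X0.0000 Y0.0000

viewBox `0 0 124.3574 223.6381` with mm width/height → 1 unit = 1 mm. Flip: y_m = 223.6381 − y_svg.

**Shape 1** — `<polyline>` open polyline, stroke `#000000` → cut (S840, F1033). Machine vertices: (35.9601,213.0598) → (86.1976,38.8486) → (61.4053,59.1933) → (108.9807,66.5471). Open path.

**Shape 2** — `<path>` quadratic bezier, stroke `#008000` → score (S373, F1304). Control points (SVG): P0=(94.3646,30.3189), P1=(132.9586,31.6051), P2=(111.9215,60.4450); sampled at t=k/6. Machine vertices: (94.3646,193.3192) → (105.5728,192.1251) → (113.4683,189.4002) → (118.0508,185.1446) → (119.3206,179.3582) → (117.2774,172.0410) → (111.9215,163.1931). Open path.

**Shape 3** — `<path>` closed polygon, stroke `#008000` → score (S373, F1304). Machine vertices: (106.2101,169.6471) → (110.2474,25.0581) → (22.3016,206.1390) → (29.4559,83.9905) → (106.2101,169.6471). Closed: final G1 returns to the first vertex.

**Shape 4** — `<path>` regular polygon, stroke `#008000` → score (S373, F1304). Machine vertices: (75.5445,146.2094) → (61.1178,154.2175) → (56.5791,170.0814) → (64.5872,184.5081) → (80.4511,189.0468) → (94.8778,181.0387) → (99.4165,165.1748) → (91.4084,150.7481) → (75.5445,146.2094). Closed: final G1 returns to the first vertex.

**Shape 5** — `<polyline>` open polyline, stroke `#008000` → score (S373, F1304). Machine vertices: (78.5004,120.0084) → (41.3377,137.0697) → (116.3097,72.5935). Open path.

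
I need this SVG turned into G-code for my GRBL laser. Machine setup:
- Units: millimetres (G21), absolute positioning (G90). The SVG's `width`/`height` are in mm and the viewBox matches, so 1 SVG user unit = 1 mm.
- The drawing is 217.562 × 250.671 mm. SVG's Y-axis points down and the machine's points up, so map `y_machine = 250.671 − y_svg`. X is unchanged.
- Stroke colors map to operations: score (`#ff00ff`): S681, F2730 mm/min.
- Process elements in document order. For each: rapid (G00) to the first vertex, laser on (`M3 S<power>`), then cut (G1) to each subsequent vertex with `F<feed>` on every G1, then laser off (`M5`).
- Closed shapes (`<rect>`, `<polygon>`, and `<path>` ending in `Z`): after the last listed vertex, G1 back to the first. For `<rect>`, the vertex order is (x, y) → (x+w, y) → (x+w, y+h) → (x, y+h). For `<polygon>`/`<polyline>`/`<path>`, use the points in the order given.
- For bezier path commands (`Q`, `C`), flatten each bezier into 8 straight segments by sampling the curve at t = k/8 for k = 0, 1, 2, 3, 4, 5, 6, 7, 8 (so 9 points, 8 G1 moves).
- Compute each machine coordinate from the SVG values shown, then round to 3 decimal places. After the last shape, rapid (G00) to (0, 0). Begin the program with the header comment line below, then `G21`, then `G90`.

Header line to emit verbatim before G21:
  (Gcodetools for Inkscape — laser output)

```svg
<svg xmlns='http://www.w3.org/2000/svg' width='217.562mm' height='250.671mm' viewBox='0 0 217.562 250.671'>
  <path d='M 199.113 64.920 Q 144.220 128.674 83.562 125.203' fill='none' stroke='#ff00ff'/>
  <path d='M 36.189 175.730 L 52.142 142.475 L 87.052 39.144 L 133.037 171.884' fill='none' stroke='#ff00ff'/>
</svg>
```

(Gcodetools for Inkscape — laser output)
G21
G90
G00 X199.113 Y185.751
M3 S681
G1 X185.300 Y170.863 F2730
G1 X171.306 Y158.076 F2730
G1 X157.133 Y147.389 F2730
G1 X142.779 Y138.803 F2730
G1 X128.245 Y132.318 F2730
G1 X113.531 Y127.934 F2730
G1 X98.636 Y125.651 F2730
G1 X83.562 Y125.468 F2730
M5
G00 X36.189 Y74.941
M3 S681
G1 X52.142 Y108.196 F2730
G1 X87.052 Y211.527 F2730
G1 X133.037 Y78.787 F2730
M5
G00 X0.000 Y0.000

viewBox `0 0 217.562 250.671` with mm width/height → 1 unit = 1 mm. Flip: y_m = 250.671 − y_svg.

**Shape 1** — `<path>` quadratic bezier, stroke `#ff00ff` → score (S681, F2730). Control points (SVG): P0=(199.113,64.920), P1=(144.220,128.674), P2=(83.562,125.203); sampled at t=k/8. Machine vertices: (199.113,185.751) → (185.300,170.863) → (171.306,158.076) → (157.133,147.389) → (142.779,138.803) → (128.245,132.318) → (113.531,127.934) → (98.636,125.651) → (83.562,125.468). Open path.

**Shape 2** — `<path>` open polyline, stroke `#ff00ff` → score (S681, F2730). Machine vertices: (36.189,74.941) → (52.142,108.196) → (87.052,211.527) → (133.037,78.787). Open path.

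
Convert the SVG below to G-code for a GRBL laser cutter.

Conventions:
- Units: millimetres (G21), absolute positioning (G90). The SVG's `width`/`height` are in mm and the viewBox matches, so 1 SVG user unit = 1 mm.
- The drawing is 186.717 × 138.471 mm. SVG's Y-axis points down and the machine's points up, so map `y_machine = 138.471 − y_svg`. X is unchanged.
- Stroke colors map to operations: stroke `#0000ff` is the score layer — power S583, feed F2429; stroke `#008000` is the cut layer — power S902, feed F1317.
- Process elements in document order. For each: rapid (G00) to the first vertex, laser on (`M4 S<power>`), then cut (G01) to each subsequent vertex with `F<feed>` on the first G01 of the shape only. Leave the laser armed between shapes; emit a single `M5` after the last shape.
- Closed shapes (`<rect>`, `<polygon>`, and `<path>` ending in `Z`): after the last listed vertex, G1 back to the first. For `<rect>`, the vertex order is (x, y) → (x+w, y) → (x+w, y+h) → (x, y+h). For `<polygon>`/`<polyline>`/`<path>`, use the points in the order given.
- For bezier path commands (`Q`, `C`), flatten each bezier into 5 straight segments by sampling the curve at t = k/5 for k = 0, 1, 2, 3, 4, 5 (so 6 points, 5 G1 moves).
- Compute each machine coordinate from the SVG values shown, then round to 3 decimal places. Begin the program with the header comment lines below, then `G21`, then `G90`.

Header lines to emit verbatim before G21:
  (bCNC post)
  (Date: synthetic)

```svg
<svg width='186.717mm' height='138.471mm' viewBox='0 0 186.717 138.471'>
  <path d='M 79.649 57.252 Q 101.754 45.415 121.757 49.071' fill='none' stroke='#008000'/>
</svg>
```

(bCNC post)
(Date: synthetic)
G21
G90
G00 X79.649 Y81.219
M4 S902
G01 X88.407 Y85.334 F1317
G01 X96.997 Y88.210
G01 X105.418 Y89.846
G01 X113.672 Y90.243
G01 X121.757 Y89.400
M5

Since the viewBox matches the mm dimensions, user units are millimetres directly. The only transform is the Y-flip y_m = 138.471 − y_svg.

Shape 1 is a quadratic bezier drawn with `<path>`. Its stroke #008000 means cut at S902, F1317. After flipping Y the toolpath is (79.649,81.219) → (88.407,85.334) → (96.997,88.210) → (105.418,89.846) → (113.672,90.243) → (121.757,89.400).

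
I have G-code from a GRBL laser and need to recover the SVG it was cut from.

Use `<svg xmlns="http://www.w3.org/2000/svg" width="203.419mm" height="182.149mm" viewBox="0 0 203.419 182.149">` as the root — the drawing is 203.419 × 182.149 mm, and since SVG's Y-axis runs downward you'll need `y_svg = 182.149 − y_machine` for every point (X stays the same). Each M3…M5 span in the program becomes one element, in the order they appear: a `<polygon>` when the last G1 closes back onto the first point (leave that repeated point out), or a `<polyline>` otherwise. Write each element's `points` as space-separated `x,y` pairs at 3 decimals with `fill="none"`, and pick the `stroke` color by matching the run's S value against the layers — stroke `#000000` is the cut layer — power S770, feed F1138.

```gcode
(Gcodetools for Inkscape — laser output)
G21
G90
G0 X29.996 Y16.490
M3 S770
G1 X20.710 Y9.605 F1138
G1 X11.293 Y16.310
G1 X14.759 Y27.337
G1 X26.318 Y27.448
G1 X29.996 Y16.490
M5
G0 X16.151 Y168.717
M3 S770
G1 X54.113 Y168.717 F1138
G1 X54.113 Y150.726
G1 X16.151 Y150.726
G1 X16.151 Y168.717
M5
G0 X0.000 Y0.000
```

Each laser-on run becomes one SVG element. Flip Y back into SVG space with y_svg = 182.149 − y_machine. Every run uses S770, so all elements get stroke `#000000` (cut).

Run 1: The run returns to its start, so emit a `<polygon>` with points (Y-flipped): 29.996,165.659 20.710,172.544 11.293,165.839 14.759,154.812 26.318,154.701.

Run 2: The run returns to its start, so emit a `<polygon>` with points (Y-flipped): 16.151,13.432 54.113,13.432 54.113,31.423 16.151,31.423.

<svg xmlns="http://www.w3.org/2000/svg" width="203.419mm" height="182.149mm" viewBox="0 0 203.419 182.149">
  <polygon points="29.996,165.659 20.710,172.544 11.293,165.839 14.759,154.812 26.318,154.701" fill="none" stroke="#000000"/>
  <polygon points="16.151,13.432 54.113,13.432 54.113,31.423 16.151,31.423" fill="none" stroke="#000000"/>
</svg>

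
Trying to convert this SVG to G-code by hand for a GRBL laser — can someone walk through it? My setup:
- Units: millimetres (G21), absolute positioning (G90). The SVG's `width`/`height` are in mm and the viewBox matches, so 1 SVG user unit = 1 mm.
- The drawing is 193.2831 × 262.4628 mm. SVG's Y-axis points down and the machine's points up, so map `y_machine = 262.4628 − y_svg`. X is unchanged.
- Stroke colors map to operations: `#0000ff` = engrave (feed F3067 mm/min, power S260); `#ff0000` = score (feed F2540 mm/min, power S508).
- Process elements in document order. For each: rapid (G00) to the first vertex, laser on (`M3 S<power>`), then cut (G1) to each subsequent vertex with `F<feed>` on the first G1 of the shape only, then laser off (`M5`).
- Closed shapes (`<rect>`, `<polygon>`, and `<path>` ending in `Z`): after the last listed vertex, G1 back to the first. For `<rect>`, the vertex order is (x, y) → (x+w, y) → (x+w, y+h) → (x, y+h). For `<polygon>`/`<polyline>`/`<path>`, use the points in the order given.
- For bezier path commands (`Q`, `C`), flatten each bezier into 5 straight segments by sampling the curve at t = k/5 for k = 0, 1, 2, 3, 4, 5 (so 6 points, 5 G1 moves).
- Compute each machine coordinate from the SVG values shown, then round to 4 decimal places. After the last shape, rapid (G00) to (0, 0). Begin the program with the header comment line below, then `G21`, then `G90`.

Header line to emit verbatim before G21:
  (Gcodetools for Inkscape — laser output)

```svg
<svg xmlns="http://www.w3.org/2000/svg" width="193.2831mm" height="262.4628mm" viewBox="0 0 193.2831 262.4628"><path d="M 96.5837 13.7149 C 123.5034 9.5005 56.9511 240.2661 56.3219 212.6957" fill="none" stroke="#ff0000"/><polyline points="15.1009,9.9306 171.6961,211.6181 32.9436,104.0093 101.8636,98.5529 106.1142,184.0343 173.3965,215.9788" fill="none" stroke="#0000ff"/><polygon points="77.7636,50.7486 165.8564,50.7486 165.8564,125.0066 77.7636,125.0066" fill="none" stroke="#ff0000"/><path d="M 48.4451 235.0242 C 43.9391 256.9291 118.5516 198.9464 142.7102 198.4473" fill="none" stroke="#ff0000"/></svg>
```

(Gcodetools for Inkscape — laser output)
G21
G90
G00 X96.5837 Y248.7479
M3 S508
G1 X102.7940 Y227.0255 F2540
G1 X94.2221 Y172.5870
G1 X78.5187 Y109.1117
G1 X63.3350 Y60.2787
G1 X56.3219 Y49.7671
M5
G00 X15.1009 Y252.5322
M3 S260
G1 X171.6961 Y50.8447 F3067
G1 X32.9436 Y158.4535
G1 X101.8636 Y163.9099
G1 X106.1142 Y78.4285
G1 X173.3965 Y46.4840
M5
G00 X77.7636 Y211.7142
M3 S508
G1 X165.8564 Y211.7142 F2540
G1 X165.8564 Y137.4562
G1 X77.7636 Y137.4562
G1 X77.7636 Y211.7142
M5
G00 X48.4451 Y27.4386
M3 S508
G1 X54.1991 Y22.7832 F2540
G1 X72.7221 Y30.7070
G1 X97.7946 Y44.6162
G1 X123.1972 Y57.9170
G1 X142.7102 Y64.0155
M5
G00 X0.0000 Y0.0000

viewBox `0 0 193.2831 262.4628` with mm width/height → 1 unit = 1 mm. Flip: y_m = 262.4628 − y_svg.

**Shape 1** — `<path>` cubic bezier, stroke `#ff0000` → score (S508, F2540). Control points (SVG): P0=(96.5837,13.7149), P1=(123.5034,9.5005), P2=(56.9511,240.2661), P3=(56.3219,212.6957); sampled at t=k/5. Machine vertices: (96.5837,248.7479) → (102.7940,227.0255) → (94.2221,172.5870) → (78.5187,109.1117) → (63.3350,60.2787) → (56.3219,49.7671). Open path.

**Shape 2** — `<polyline>` open polyline, stroke `#0000ff` → engrave (S260, F3067). Machine vertices: (15.1009,252.5322) → (171.6961,50.8447) → (32.9436,158.4535) → (101.8636,163.9099) → (106.1142,78.4285) → (173.3965,46.4840). Open path.

**Shape 3** — `<polygon>` rectangle, stroke `#ff0000` → score (S508, F2540). Machine vertices: (77.7636,211.7142) → (165.8564,211.7142) → (165.8564,137.4562) → (77.7636,137.4562) → (77.7636,211.7142). Closed: final G1 returns to the first vertex.

**Shape 4** — `<path>` cubic bezier, stroke `#ff0000` → score (S508, F2540). Control points (SVG): P0=(48.4451,235.0242), P1=(43.9391,256.9291), P2=(118.5516,198.9464), P3=(142.7102,198.4473); sampled at t=k/5. Machine vertices: (48.4451,27.4386) → (54.1991,22.7832) → (72.7221,30.7070) → (97.7946,44.6162) → (123.1972,57.9170) → (142.7102,64.0155). Open path.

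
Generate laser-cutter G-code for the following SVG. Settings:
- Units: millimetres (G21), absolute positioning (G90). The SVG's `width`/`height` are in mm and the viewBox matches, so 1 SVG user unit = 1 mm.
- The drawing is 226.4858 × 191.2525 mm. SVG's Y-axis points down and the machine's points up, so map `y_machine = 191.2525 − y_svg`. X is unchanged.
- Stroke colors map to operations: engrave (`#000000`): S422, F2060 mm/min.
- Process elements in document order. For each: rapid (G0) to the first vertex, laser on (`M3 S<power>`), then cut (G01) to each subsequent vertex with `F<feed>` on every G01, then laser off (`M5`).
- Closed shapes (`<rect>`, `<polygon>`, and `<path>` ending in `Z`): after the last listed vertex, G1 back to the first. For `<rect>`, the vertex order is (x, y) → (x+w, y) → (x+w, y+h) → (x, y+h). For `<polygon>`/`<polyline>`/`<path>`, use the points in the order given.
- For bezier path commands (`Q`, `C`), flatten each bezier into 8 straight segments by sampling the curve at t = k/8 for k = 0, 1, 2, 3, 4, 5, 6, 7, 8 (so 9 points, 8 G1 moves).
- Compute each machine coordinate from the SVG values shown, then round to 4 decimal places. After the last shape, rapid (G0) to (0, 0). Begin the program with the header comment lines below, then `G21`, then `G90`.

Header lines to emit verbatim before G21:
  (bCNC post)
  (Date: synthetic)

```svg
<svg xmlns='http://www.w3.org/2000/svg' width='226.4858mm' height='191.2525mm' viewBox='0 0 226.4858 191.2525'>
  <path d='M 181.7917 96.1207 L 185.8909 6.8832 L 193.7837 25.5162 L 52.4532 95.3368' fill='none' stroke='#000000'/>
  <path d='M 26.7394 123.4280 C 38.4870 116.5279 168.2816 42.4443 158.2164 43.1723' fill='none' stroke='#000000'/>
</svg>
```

viewBox `0 0 226.4858 191.2525` with mm width/height → 1 unit = 1 mm. Flip: y_m = 191.2525 − y_svg.

**Shape 1** — `<path>` open polyline, stroke `#000000` → engrave (S422, F2060). Machine vertices: (181.7917,95.1318) → (185.8909,184.3693) → (193.7837,165.7363) → (52.4532,95.9157). Open path.

**Shape 2** — `<path>` cubic bezier, stroke `#000000` → engrave (S422, F2060). Control points (SVG): P0=(26.7394,123.4280), P1=(38.4870,116.5279), P2=(168.2816,42.4443), P3=(158.2164,43.1723); sampled at t=k/8. Machine vertices: (26.7394,67.8245) → (36.1745,73.2839) → (53.6541,83.3778) → (76.1560,96.4421) → (100.6577,110.8129) → (124.1370,124.8261) → (143.5714,136.8177) → (155.9386,145.1237) → (158.2164,148.0802). Open path.

(bCNC post)
(Date: synthetic)
G21
G90
G0 X181.7917 Y95.1318
M3 S422
G01 X185.8909 Y184.3693 F2060
G01 X193.7837 Y165.7363 F2060
G01 X52.4532 Y95.9157 F2060
M5
G0 X26.7394 Y67.8245
M3 S422
G01 X36.1745 Y73.2839 F2060
G01 X53.6541 Y83.3778 F2060
G01 X76.1560 Y96.4421 F2060
G01 X100.6577 Y110.8129 F2060
G01 X124.1370 Y124.8261 F2060
G01 X143.5714 Y136.8177 F2060
G01 X155.9386 Y145.1237 F2060
G01 X158.2164 Y148.0802 F2060
M5
G0 X0.0000 Y0.0000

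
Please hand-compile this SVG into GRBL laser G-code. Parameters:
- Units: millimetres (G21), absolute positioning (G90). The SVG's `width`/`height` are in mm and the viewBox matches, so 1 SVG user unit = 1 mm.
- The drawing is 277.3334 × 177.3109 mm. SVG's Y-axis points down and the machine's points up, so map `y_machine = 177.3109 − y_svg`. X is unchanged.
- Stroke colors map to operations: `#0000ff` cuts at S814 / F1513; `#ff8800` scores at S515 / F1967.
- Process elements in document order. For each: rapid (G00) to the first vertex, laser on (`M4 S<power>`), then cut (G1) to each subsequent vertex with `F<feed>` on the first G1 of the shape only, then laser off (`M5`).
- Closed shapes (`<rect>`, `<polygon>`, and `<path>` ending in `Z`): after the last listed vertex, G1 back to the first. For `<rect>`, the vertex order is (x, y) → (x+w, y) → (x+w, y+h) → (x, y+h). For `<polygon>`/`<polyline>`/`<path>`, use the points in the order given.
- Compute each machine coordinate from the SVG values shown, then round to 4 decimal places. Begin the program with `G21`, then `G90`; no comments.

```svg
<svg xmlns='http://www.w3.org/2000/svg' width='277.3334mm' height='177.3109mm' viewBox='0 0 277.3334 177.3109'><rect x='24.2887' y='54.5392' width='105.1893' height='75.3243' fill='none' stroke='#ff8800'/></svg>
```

G21
G90
G00 X24.2887 Y122.7717
M4 S515
G1 X129.4780 Y122.7717 F1967
G1 X129.4780 Y47.4474
G1 X24.2887 Y47.4474
G1 X24.2887 Y122.7717
M5

1 u = 1 mm; y_m = 177.3109 − y.

[1] `<rect>` rectangle, #ff8800→score S515 F1967: (24.2887,122.7717) → (129.4780,122.7717) → (129.4780,47.4474) → (24.2887,47.4474) → (24.2887,122.7717) (closed)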